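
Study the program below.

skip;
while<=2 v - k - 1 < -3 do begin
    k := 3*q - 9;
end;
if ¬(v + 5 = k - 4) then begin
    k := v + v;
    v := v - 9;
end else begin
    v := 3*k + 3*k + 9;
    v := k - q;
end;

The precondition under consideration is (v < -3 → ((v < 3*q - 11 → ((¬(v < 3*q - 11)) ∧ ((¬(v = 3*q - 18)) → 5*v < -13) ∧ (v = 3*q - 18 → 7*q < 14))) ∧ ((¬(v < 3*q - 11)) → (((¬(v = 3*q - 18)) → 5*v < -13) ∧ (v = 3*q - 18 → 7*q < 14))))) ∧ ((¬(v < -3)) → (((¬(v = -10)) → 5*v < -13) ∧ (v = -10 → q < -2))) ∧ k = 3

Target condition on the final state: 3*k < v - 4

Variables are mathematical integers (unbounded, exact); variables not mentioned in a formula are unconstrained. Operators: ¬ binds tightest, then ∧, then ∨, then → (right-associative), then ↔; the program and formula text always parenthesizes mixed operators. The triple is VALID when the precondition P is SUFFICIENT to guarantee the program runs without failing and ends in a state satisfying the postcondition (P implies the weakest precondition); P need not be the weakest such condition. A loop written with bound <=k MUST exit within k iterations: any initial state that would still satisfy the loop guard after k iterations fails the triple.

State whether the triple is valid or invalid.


Working backward. After the program, 3*k < v - 4 must hold.
Then branch requires 5*v < -13; else branch requires 2*k + q < -4.
Before the if: ((¬(v = k - 9)) → 5*v < -13) ∧ (v = k - 9 → 2*k + q < -4)
Before the loop (bound <=2), unroll the exhaustion recursion (WP_0 = exit-now case; WP_j = one more guarded iteration, up to j = 2):
  WP_0: (¬(v < k - 2)) ∧ ((¬(v = k - 9)) → 5*v < -13) ∧ (v = k - 9 → 2*k + q < -4)
  WP_1: (v < k - 2 → ((¬(v < 3*q - 11)) ∧ ((¬(v = 3*q - 18)) → 5*v < -13) ∧ (v = 3*q - 18 → 7*q < 14))) ∧ ((¬(v < k - 2)) → (((¬(v = k - 9)) → 5*v < -13) ∧ (v = k - 9 → 2*k + q < -4)))
  WP_2: (v < k - 2 → ((v < 3*q - 11 → ((¬(v < 3*q - 11)) ∧ ((¬(v = 3*q - 18)) → 5*v < -13) ∧ (v = 3*q - 18 → 7*q < 14))) ∧ ((¬(v < 3*q - 11)) → (((¬(v = 3*q - 18)) → 5*v < -13) ∧ (v = 3*q - 18 → 7*q < 14))))) ∧ ((¬(v < k - 2)) → (((¬(v = k - 9)) → 5*v < -13) ∧ (v = k - 9 → 2*k + q < -4)))
So before the loop: (v < k - 2 → ((v < 3*q - 11 → ((¬(v < 3*q - 11)) ∧ ((¬(v = 3*q - 18)) → 5*v < -13) ∧ (v = 3*q - 18 → 7*q < 14))) ∧ ((¬(v < 3*q - 11)) → (((¬(v = 3*q - 18)) → 5*v < -13) ∧ (v = 3*q - 18 → 7*q < 14))))) ∧ ((¬(v < k - 2)) → (((¬(v = k - 9)) → 5*v < -13) ∧ (v = k - 9 → 2*k + q < -4)))
Before skip: (v < k - 2 → ((v < 3*q - 11 → ((¬(v < 3*q - 11)) ∧ ((¬(v = 3*q - 18)) → 5*v < -13) ∧ (v = 3*q - 18 → 7*q < 14))) ∧ ((¬(v < 3*q - 11)) → (((¬(v = 3*q - 18)) → 5*v < -13) ∧ (v = 3*q - 18 → 7*q < 14))))) ∧ ((¬(v < k - 2)) → (((¬(v = k - 9)) → 5*v < -13) ∧ (v = k - 9 → 2*k + q < -4)))
The weakest precondition is (v < k - 2 → ((v < 3*q - 11 → ((¬(v < 3*q - 11)) ∧ ((¬(v = 3*q - 18)) → 5*v < -13) ∧ (v = 3*q - 18 → 7*q < 14))) ∧ ((¬(v < 3*q - 11)) → (((¬(v = 3*q - 18)) → 5*v < -13) ∧ (v = 3*q - 18 → 7*q < 14))))) ∧ ((¬(v < k - 2)) → (((¬(v = k - 9)) → 5*v < -13) ∧ (v = k - 9 → 2*k + q < -4))).
Check whether (v < -3 → ((v < 3*q - 11 → ((¬(v < 3*q - 11)) ∧ ((¬(v = 3*q - 18)) → 5*v < -13) ∧ (v = 3*q - 18 → 7*q < 14))) ∧ ((¬(v < 3*q - 11)) → (((¬(v = 3*q - 18)) → 5*v < -13) ∧ (v = 3*q - 18 → 7*q < 14))))) ∧ ((¬(v < -3)) → (((¬(v = -10)) → 5*v < -13) ∧ (v = -10 → q < -2))) ∧ k = 3 implies it.
Countermodel: at the initial state k = 3, q = 5, v = -3, the precondition holds but the weakest precondition fails.
Answer: invalid


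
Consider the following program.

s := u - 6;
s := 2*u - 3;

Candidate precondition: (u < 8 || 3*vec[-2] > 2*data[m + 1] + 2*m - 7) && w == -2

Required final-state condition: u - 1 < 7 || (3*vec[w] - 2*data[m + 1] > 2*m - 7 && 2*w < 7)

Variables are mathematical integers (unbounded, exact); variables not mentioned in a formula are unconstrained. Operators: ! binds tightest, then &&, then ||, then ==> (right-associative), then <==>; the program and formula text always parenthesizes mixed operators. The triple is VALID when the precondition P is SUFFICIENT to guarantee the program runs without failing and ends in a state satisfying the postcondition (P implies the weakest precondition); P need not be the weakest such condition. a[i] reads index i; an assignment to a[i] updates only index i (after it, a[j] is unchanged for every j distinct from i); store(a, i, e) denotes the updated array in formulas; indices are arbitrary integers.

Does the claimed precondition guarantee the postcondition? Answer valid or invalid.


Working backward. After the program, the postcondition u - 1 < 7 || (3*vec[w] - 2*data[m + 1] > 2*m - 7 && 2*w < 7) must hold; in canonical form it is u < 8 || (3*vec[w] > 2*data[m + 1] + 2*m - 7 && 2*w < 7).
Before s := 2*u - 3: u < 8 || (3*vec[w] > 2*data[m + 1] + 2*m - 7 && 2*w < 7)
Before s := u - 6: u < 8 || (3*vec[w] > 2*data[m + 1] + 2*m - 7 && 2*w < 7)
The weakest precondition is u < 8 || (3*vec[w] > 2*data[m + 1] + 2*m - 7 && 2*w < 7).
Check whether (u < 8 || 3*vec[-2] > 2*data[m + 1] + 2*m - 7) && w == -2 implies it.
Every state satisfying the precondition satisfies the weakest precondition: the implication holds.
Answer: valid


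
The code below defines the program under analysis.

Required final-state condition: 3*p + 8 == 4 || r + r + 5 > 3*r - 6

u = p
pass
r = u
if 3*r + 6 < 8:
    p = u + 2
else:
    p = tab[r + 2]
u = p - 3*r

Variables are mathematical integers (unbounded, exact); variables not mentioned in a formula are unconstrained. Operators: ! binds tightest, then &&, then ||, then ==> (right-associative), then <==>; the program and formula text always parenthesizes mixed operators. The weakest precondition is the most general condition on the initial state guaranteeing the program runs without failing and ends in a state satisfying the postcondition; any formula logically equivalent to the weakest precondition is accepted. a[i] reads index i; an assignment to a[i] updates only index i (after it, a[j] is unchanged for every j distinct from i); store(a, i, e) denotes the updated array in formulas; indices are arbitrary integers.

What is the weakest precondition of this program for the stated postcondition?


Working backward. After the program, the postcondition 3*p + 8 == 4 || r + r + 5 > 3*r - 6 must hold; in canonical form it is 3*p == -4 || r < 11.
Before u := p - 3*r: 3*p == -4 || r < 11
Then branch requires 3*u == -10 || r < 11; else branch requires 3*tab[r + 2] == -4 || r < 11.
Before the if: (3*r < 2 ==> (3*u == -10 || r < 11)) && ((!(3*r < 2)) ==> (3*tab[r + 2] == -4 || r < 11))
Before r := u: (3*u < 2 ==> (3*u == -10 || u < 11)) && ((!(3*u < 2)) ==> (3*tab[u + 2] == -4 || u < 11))
Before skip: (3*u < 2 ==> (3*u == -10 || u < 11)) && ((!(3*u < 2)) ==> (3*tab[u + 2] == -4 || u < 11))
Before u := p: (3*p < 2 ==> (3*p == -10 || p < 11)) && ((!(3*p < 2)) ==> (3*tab[p + 2] == -4 || p < 11))
Answer: WP = (3*p < 2 ==> (3*p == -10 || p < 11)) && ((!(3*p < 2)) ==> (3*tab[p + 2] == -4 || p < 11))


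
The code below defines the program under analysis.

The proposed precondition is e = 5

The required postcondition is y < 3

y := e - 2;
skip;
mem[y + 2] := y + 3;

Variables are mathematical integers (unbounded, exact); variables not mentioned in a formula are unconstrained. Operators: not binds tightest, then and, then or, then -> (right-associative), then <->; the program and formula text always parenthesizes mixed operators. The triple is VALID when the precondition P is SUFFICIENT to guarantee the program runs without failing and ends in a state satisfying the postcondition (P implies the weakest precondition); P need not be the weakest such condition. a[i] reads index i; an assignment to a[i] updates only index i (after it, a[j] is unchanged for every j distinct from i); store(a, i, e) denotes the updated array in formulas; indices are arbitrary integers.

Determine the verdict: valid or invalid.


Working backward. After the program, y < 3 must hold.
Before mem[y + 2] := y + 3: y < 3
Before skip: y < 3
Before y := e - 2: e < 5
The weakest precondition is e < 5.
Check whether e = 5 implies it.
Countermodel: at the initial state e = 5, the precondition holds but the weakest precondition fails.
Answer: invalid


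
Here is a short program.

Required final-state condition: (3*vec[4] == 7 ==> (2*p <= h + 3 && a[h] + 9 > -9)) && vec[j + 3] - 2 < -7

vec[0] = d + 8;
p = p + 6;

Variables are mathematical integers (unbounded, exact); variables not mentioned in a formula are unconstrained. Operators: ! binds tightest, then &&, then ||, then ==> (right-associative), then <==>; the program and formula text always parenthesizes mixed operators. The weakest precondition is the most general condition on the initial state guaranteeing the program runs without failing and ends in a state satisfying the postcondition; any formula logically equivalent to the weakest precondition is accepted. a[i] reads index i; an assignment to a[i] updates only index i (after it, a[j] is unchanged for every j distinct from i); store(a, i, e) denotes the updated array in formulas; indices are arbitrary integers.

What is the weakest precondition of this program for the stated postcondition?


Working backward. After the program, the postcondition (3*vec[4] == 7 ==> (2*p <= h + 3 && a[h] + 9 > -9)) && vec[j + 3] - 2 < -7 must hold; in canonical form it is (3*vec[4] == 7 ==> (2*p <= h + 3 && a[h] > -18)) && vec[j + 3] < -5.
Before p := p + 6: (3*vec[4] == 7 ==> (2*p <= h - 9 && a[h] > -18)) && vec[j + 3] < -5
Before vec[0] := d + 8: (3*vec[4] == 7 ==> (2*p <= h - 9 && a[h] > -18)) && store(vec, 0, d + 8)[j + 3] < -5
Answer: WP = (3*vec[4] == 7 ==> (2*p <= h - 9 && a[h] > -18)) && store(vec, 0, d + 8)[j + 3] < -5


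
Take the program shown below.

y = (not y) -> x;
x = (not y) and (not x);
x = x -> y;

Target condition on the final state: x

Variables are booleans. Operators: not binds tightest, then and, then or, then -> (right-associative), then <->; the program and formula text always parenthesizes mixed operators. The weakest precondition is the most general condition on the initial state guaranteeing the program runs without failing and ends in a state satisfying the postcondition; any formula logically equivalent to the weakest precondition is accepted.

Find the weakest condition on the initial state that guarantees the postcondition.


Working backward. After the program, x must hold.
Before x := x -> y: x -> y
Before x := (not y) and (not x): ((not y) and (not x)) -> y
Before y := (not y) -> x: ((not ((not y) -> x)) and (not x)) -> ((not y) -> x)
Answer: WP = ((not ((not y) -> x)) and (not x)) -> ((not y) -> x)


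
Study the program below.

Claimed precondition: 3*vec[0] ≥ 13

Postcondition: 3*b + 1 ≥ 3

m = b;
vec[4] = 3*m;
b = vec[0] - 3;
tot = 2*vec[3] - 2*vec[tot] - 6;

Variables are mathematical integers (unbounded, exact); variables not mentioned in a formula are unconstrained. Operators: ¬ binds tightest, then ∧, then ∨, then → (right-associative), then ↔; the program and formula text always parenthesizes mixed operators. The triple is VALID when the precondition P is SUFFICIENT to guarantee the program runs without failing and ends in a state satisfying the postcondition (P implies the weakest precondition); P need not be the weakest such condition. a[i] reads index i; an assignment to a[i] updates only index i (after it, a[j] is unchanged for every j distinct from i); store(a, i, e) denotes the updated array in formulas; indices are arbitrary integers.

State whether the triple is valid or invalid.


Working backward. After the program, the postcondition 3*b + 1 ≥ 3 must hold; in canonical form it is 3*b ≥ 2.
Before tot := 2*vec[3] - 2*vec[tot] - 6: 3*b ≥ 2
Before b := vec[0] - 3: 3*vec[0] ≥ 11
Before vec[4] := 3*m: 3*vec[0] ≥ 11
Before m := b: 3*vec[0] ≥ 11
The weakest precondition is 3*vec[0] ≥ 11.
Check whether 3*vec[0] ≥ 13 implies it.
Every state satisfying the precondition satisfies the weakest precondition: the implication holds.
Answer: valid


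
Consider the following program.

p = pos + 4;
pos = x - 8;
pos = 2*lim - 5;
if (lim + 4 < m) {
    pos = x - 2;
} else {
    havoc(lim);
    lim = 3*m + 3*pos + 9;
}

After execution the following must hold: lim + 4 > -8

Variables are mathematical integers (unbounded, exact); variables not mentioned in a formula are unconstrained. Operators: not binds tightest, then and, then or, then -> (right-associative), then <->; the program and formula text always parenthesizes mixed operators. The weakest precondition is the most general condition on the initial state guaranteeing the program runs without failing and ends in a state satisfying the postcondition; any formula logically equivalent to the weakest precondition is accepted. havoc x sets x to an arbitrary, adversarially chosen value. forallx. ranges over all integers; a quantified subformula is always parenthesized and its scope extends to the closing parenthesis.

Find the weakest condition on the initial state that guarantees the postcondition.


Working backward. After the program, the postcondition lim + 4 > -8 must hold; in canonical form it is lim > -12.
Then branch requires lim > -12; else branch requires 3*m + 3*pos > -21.
Before the if: (lim < m - 4 -> lim > -12) and ((not (lim < m - 4)) -> 3*m + 3*pos > -21)
Before pos := 2*lim - 5: (lim < m - 4 -> lim > -12) and ((not (lim < m - 4)) -> 6*lim + 3*m > -6)
Before pos := x - 8: (lim < m - 4 -> lim > -12) and ((not (lim < m - 4)) -> 6*lim + 3*m > -6)
Before p := pos + 4: (lim < m - 4 -> lim > -12) and ((not (lim < m - 4)) -> 6*lim + 3*m > -6)
Answer: WP = (lim < m - 4 -> lim > -12) and ((not (lim < m - 4)) -> 6*lim + 3*m > -6)


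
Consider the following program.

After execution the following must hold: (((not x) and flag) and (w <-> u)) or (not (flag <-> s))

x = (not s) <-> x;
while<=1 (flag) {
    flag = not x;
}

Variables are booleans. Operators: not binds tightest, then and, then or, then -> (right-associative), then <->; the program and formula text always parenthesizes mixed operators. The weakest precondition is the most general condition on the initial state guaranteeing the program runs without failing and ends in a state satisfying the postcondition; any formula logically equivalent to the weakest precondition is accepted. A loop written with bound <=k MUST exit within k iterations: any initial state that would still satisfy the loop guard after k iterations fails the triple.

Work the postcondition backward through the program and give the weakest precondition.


Working backward. After the program, the postcondition (((not x) and flag) and (w <-> u)) or (not (flag <-> s)) must hold; in canonical form it is ((not x) and flag and (w <-> u)) or (not (flag <-> s)).
Before the loop (bound <=1), unroll the exhaustion recursion (WP_0 = exit-now case; WP_j = one more guarded iteration, up to j = 1):
  WP_0: (not flag) and (((not x) and flag and (w <-> u)) or (not (flag <-> s)))
  WP_1: (flag -> (x and (((not x) and (w <-> u)) or (not ((not x) <-> s))))) and ((not flag) -> (((not x) and flag and (w <-> u)) or (not (flag <-> s))))
So before the loop: (flag -> (x and (((not x) and (w <-> u)) or (not ((not x) <-> s))))) and ((not flag) -> (((not x) and flag and (w <-> u)) or (not (flag <-> s))))
Before x := (not s) <-> x: (flag -> (((not s) <-> x) and (((not ((not s) <-> x)) and (w <-> u)) or (not ((not ((not s) <-> x)) <-> s))))) and ((not flag) -> (((not ((not s) <-> x)) and flag and (w <-> u)) or (not (flag <-> s))))
Answer: WP = (flag -> (((not s) <-> x) and (((not ((not s) <-> x)) and (w <-> u)) or (not ((not ((not s) <-> x)) <-> s))))) and ((not flag) -> (((not ((not s) <-> x)) and flag and (w <-> u)) or (not (flag <-> s))))


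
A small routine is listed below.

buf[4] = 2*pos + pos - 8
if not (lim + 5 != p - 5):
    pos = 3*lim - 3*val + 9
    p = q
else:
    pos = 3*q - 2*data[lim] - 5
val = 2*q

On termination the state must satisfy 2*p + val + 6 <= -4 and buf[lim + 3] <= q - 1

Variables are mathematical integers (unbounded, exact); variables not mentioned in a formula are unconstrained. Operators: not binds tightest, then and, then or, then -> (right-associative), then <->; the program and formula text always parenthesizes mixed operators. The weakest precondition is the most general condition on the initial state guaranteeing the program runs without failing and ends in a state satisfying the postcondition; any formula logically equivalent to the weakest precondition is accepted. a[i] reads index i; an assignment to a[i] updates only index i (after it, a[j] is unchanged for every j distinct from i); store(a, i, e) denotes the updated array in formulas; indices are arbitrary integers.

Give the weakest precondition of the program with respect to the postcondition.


Working backward. After the program, the postcondition 2*p + val + 6 <= -4 and buf[lim + 3] <= q - 1 must hold; in canonical form it is 2*p + val <= -10 and buf[lim + 3] <= q - 1.
Before val := 2*q: 2*p + 2*q <= -10 and buf[lim + 3] <= q - 1
Then branch requires 4*q <= -10 and buf[lim + 3] <= q - 1; else branch requires 2*p + 2*q <= -10 and buf[lim + 3] <= q - 1.
Before the if: ((not (lim != p - 10)) -> (4*q <= -10 and buf[lim + 3] <= q - 1)) and (lim != p - 10 -> (2*p + 2*q <= -10 and buf[lim + 3] <= q - 1))
Before buf[4] := 2*pos + pos - 8: ((not (lim != p - 10)) -> (4*q <= -10 and store(buf, 4, 3*pos - 8)[lim + 3] <= q - 1)) and (lim != p - 10 -> (2*p + 2*q <= -10 and store(buf, 4, 3*pos - 8)[lim + 3] <= q - 1))
Answer: WP = ((not (lim != p - 10)) -> (4*q <= -10 and store(buf, 4, 3*pos - 8)[lim + 3] <= q - 1)) and (lim != p - 10 -> (2*p + 2*q <= -10 and store(buf, 4, 3*pos - 8)[lim + 3] <= q - 1))


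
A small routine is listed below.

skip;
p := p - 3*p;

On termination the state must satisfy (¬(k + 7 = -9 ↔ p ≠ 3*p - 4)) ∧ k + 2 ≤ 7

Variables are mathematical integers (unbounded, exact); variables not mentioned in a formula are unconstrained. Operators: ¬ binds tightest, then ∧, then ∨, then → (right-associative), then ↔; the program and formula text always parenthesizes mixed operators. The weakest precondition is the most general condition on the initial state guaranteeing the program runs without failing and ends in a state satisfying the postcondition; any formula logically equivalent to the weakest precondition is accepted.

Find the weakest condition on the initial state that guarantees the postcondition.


Working backward. After the program, the postcondition (¬(k + 7 = -9 ↔ p ≠ 3*p - 4)) ∧ k + 2 ≤ 7 must hold; in canonical form it is (¬(k = -16 ↔ 2*p ≠ 4)) ∧ k ≤ 5.
Before p := p - 3*p: (¬(k = -16 ↔ 4*p ≠ -4)) ∧ k ≤ 5
Before skip: (¬(k = -16 ↔ 4*p ≠ -4)) ∧ k ≤ 5
Answer: WP = (¬(k = -16 ↔ 4*p ≠ -4)) ∧ k ≤ 5


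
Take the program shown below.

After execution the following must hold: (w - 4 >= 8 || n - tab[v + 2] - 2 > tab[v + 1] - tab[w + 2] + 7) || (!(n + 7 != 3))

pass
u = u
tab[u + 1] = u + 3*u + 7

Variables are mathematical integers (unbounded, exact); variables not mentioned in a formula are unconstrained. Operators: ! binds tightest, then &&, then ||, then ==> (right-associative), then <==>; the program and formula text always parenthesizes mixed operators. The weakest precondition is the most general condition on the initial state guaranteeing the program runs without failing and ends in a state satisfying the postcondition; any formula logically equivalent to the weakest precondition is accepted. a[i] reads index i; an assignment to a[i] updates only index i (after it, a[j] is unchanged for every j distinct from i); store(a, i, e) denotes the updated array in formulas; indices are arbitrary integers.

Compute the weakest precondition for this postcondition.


Working backward. After the program, the postcondition (w - 4 >= 8 || n - tab[v + 2] - 2 > tab[v + 1] - tab[w + 2] + 7) || (!(n + 7 != 3)) must hold; in canonical form it is w >= 12 || tab[w + 2] + n > tab[v + 1] + tab[v + 2] + 9 || (!(n != -4)).
Before tab[u + 1] := u + 3*u + 7: w >= 12 || store(tab, u + 1, 4*u + 7)[w + 2] + n > store(tab, u + 1, 4*u + 7)[v + 1] + store(tab, u + 1, 4*u + 7)[v + 2] + 9 || (!(n != -4))
Before u := u: w >= 12 || store(tab, u + 1, 4*u + 7)[w + 2] + n > store(tab, u + 1, 4*u + 7)[v + 1] + store(tab, u + 1, 4*u + 7)[v + 2] + 9 || (!(n != -4))
Before skip: w >= 12 || store(tab, u + 1, 4*u + 7)[w + 2] + n > store(tab, u + 1, 4*u + 7)[v + 1] + store(tab, u + 1, 4*u + 7)[v + 2] + 9 || (!(n != -4))
Answer: WP = w >= 12 || store(tab, u + 1, 4*u + 7)[w + 2] + n > store(tab, u + 1, 4*u + 7)[v + 1] + store(tab, u + 1, 4*u + 7)[v + 2] + 9 || (!(n != -4))


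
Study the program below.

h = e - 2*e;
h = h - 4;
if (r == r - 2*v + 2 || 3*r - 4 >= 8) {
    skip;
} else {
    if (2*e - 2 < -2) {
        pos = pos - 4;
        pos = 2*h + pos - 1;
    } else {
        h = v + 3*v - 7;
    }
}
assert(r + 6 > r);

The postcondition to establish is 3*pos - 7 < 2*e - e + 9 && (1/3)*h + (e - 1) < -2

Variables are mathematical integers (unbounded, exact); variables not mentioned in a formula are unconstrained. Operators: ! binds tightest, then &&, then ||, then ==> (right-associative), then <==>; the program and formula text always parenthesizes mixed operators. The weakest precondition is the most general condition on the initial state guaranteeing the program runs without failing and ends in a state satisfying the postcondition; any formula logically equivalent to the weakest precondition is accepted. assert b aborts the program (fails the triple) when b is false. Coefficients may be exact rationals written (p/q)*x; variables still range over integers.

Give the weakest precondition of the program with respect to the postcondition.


Working backward. After the program, the postcondition 3*pos - 7 < 2*e - e + 9 && (1/3)*h + (e - 1) < -2 must hold; in canonical form it is 3*pos < e + 16 && e + (1/3)*h < -1.
Before assert r + 6 > r: 3*pos < e + 16 && e + (1/3)*h < -1
Then branch requires 3*pos < e + 16 && e + (1/3)*h < -1; else branch requires (2*e < 0 ==> (6*h + 3*pos < e + 31 && e + (1/3)*h < -1)) && ((!(2*e < 0)) ==> (3*pos < e + 16 && e + (4/3)*v < 4/3)).
Before the if: ((2*v == 2 || 3*r >= 12) ==> (3*pos < e + 16 && e + (1/3)*h < -1)) && ((!(2*v == 2 || 3*r >= 12)) ==> ((2*e < 0 ==> (6*h + 3*pos < e + 31 && e + (1/3)*h < -1)) && ((!(2*e < 0)) ==> (3*pos < e + 16 && e + (4/3)*v < 4/3))))
Before h := h - 4: ((2*v == 2 || 3*r >= 12) ==> (3*pos < e + 16 && e + (1/3)*h < 1/3)) && ((!(2*v == 2 || 3*r >= 12)) ==> ((2*e < 0 ==> (6*h + 3*pos < e + 55 && e + (1/3)*h < 1/3)) && ((!(2*e < 0)) ==> (3*pos < e + 16 && e + (4/3)*v < 4/3))))
Before h := e - 2*e: ((2*v == 2 || 3*r >= 12) ==> (3*pos < e + 16 && (2/3)*e < 1/3)) && ((!(2*v == 2 || 3*r >= 12)) ==> ((2*e < 0 ==> (3*pos < 7*e + 55 && (2/3)*e < 1/3)) && ((!(2*e < 0)) ==> (3*pos < e + 16 && e + (4/3)*v < 4/3))))
Answer: WP = ((2*v == 2 || 3*r >= 12) ==> (3*pos < e + 16 && (2/3)*e < 1/3)) && ((!(2*v == 2 || 3*r >= 12)) ==> ((2*e < 0 ==> (3*pos < 7*e + 55 && (2/3)*e < 1/3)) && ((!(2*e < 0)) ==> (3*pos < e + 16 && e + (4/3)*v < 4/3))))


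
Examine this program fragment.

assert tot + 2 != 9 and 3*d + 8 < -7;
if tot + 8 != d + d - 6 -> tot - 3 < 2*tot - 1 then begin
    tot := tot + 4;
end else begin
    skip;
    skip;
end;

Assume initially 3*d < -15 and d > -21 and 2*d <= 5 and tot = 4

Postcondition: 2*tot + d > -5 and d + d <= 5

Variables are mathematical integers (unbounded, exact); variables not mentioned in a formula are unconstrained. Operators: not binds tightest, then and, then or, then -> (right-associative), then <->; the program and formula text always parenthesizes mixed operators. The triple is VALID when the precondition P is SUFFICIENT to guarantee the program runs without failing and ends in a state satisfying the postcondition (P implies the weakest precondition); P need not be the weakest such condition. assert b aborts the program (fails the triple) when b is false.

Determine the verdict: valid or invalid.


Working backward. After the program, the postcondition 2*tot + d > -5 and d + d <= 5 must hold; in canonical form it is d + 2*tot > -5 and 2*d <= 5.
Then branch requires d + 2*tot > -13 and 2*d <= 5; else branch requires d + 2*tot > -5 and 2*d <= 5.
Before the if: ((tot != 2*d - 14 -> tot > -2) -> (d + 2*tot > -13 and 2*d <= 5)) and ((not (tot != 2*d - 14 -> tot > -2)) -> (d + 2*tot > -5 and 2*d <= 5))
Before assert tot + 2 != 9 and 3*d + 8 < -7: tot != 7 and 3*d < -15 and ((tot != 2*d - 14 -> tot > -2) -> (d + 2*tot > -13 and 2*d <= 5)) and ((not (tot != 2*d - 14 -> tot > -2)) -> (d + 2*tot > -5 and 2*d <= 5))
The weakest precondition is tot != 7 and 3*d < -15 and ((tot != 2*d - 14 -> tot > -2) -> (d + 2*tot > -13 and 2*d <= 5)) and ((not (tot != 2*d - 14 -> tot > -2)) -> (d + 2*tot > -5 and 2*d <= 5)).
Check whether 3*d < -15 and d > -21 and 2*d <= 5 and tot = 4 implies it.
Every state satisfying the precondition satisfies the weakest precondition: the implication holds.
Answer: valid


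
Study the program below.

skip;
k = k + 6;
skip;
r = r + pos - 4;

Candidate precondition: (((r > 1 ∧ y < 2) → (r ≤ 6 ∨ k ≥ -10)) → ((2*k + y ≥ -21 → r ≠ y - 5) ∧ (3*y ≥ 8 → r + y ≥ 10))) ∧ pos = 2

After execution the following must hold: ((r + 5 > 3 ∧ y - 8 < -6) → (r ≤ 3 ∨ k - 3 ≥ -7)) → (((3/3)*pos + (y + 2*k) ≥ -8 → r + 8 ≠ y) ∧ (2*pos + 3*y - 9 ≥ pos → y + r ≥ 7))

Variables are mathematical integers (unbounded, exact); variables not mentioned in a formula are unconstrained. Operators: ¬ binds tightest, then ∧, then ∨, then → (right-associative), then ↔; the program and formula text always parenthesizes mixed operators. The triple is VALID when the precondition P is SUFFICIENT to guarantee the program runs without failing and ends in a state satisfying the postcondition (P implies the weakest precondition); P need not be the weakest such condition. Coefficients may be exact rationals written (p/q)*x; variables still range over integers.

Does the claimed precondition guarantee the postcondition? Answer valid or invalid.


Working backward. After the program, the postcondition ((r + 5 > 3 ∧ y - 8 < -6) → (r ≤ 3 ∨ k - 3 ≥ -7)) → (((3/3)*pos + (y + 2*k) ≥ -8 → r + 8 ≠ y) ∧ (2*pos + 3*y - 9 ≥ pos → y + r ≥ 7)) must hold; in canonical form it is ((r > -2 ∧ y < 2) → (r ≤ 3 ∨ k ≥ -4)) → ((2*k + pos + y ≥ -8 → r ≠ y - 8) ∧ (pos + 3*y ≥ 9 → r + y ≥ 7)).
Before r := r + pos - 4: ((pos + r > 2 ∧ y < 2) → (pos + r ≤ 7 ∨ k ≥ -4)) → ((2*k + pos + y ≥ -8 → pos + r ≠ y - 4) ∧ (pos + 3*y ≥ 9 → pos + r + y ≥ 11))
Before skip: ((pos + r > 2 ∧ y < 2) → (pos + r ≤ 7 ∨ k ≥ -4)) → ((2*k + pos + y ≥ -8 → pos + r ≠ y - 4) ∧ (pos + 3*y ≥ 9 → pos + r + y ≥ 11))
Before k := k + 6: ((pos + r > 2 ∧ y < 2) → (pos + r ≤ 7 ∨ k ≥ -10)) → ((2*k + pos + y ≥ -20 → pos + r ≠ y - 4) ∧ (pos + 3*y ≥ 9 → pos + r + y ≥ 11))
Before skip: ((pos + r > 2 ∧ y < 2) → (pos + r ≤ 7 ∨ k ≥ -10)) → ((2*k + pos + y ≥ -20 → pos + r ≠ y - 4) ∧ (pos + 3*y ≥ 9 → pos + r + y ≥ 11))
The weakest precondition is ((pos + r > 2 ∧ y < 2) → (pos + r ≤ 7 ∨ k ≥ -10)) → ((2*k + pos + y ≥ -20 → pos + r ≠ y - 4) ∧ (pos + 3*y ≥ 9 → pos + r + y ≥ 11)).
Check whether (((r > 1 ∧ y < 2) → (r ≤ 6 ∨ k ≥ -10)) → ((2*k + y ≥ -21 → r ≠ y - 5) ∧ (3*y ≥ 8 → r + y ≥ 10))) ∧ pos = 2 implies it.
Countermodel: at the initial state k = -11, pos = 2, r = -6, y = 0, the precondition holds but the weakest precondition fails.
Answer: invalid


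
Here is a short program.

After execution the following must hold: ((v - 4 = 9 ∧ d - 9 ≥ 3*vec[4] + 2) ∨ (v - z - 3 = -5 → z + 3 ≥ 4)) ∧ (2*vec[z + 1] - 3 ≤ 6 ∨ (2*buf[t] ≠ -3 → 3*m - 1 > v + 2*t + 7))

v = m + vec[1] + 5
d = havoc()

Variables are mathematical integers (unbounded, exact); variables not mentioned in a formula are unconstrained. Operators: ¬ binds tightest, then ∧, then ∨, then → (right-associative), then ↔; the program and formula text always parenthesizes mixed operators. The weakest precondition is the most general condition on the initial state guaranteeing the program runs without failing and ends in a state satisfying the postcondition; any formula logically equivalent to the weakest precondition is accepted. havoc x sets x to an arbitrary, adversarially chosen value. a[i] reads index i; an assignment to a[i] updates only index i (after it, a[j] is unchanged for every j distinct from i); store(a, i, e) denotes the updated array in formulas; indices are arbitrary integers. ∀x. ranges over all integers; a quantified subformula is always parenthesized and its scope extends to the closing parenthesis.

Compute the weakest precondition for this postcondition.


Working backward. After the program, the postcondition ((v - 4 = 9 ∧ d - 9 ≥ 3*vec[4] + 2) ∨ (v - z - 3 = -5 → z + 3 ≥ 4)) ∧ (2*vec[z + 1] - 3 ≤ 6 ∨ (2*buf[t] ≠ -3 → 3*m - 1 > v + 2*t + 7)) must hold; in canonical form it is ((v = 13 ∧ d ≥ 3*vec[4] + 11) ∨ (v = z - 2 → z ≥ 1)) ∧ (2*vec[z + 1] ≤ 9 ∨ (2*buf[t] ≠ -3 → 3*m > 2*t + v + 8)).
Before havoc d: ∀d_1. (((v = 13 ∧ d_1 ≥ 3*vec[4] + 11) ∨ (v = z - 2 → z ≥ 1)) ∧ (2*vec[z + 1] ≤ 9 ∨ (2*buf[t] ≠ -3 → 3*m > 2*t + v + 8)))
Before v := m + vec[1] + 5: ∀d_1. (((vec[1] + m = 8 ∧ d_1 ≥ 3*vec[4] + 11) ∨ (vec[1] + m = z - 7 → z ≥ 1)) ∧ (2*vec[z + 1] ≤ 9 ∨ (2*buf[t] ≠ -3 → 2*m > vec[1] + 2*t + 13)))
Answer: WP = ∀d_1. (((vec[1] + m = 8 ∧ d_1 ≥ 3*vec[4] + 11) ∨ (vec[1] + m = z - 7 → z ≥ 1)) ∧ (2*vec[z + 1] ≤ 9 ∨ (2*buf[t] ≠ -3 → 2*m > vec[1] + 2*t + 13)))


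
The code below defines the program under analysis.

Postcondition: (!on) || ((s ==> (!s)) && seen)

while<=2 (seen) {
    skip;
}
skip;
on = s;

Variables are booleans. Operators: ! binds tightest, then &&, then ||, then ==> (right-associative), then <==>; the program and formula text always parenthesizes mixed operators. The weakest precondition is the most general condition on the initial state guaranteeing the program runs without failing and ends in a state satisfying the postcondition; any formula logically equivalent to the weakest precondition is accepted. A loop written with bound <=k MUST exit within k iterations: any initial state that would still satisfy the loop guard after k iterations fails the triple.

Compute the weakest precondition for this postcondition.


Working backward. After the program, (!on) || ((s ==> (!s)) && seen) must hold.
Before on := s: (!s) || ((s ==> (!s)) && seen)
Before skip: (!s) || ((s ==> (!s)) && seen)
Before the loop (bound <=2), unroll the exhaustion recursion (WP_0 = exit-now case; WP_j = one more guarded iteration, up to j = 2):
  WP_0: (!seen) && ((!s) || ((s ==> (!s)) && seen))
  WP_1: (seen ==> ((!seen) && ((!s) || ((s ==> (!s)) && seen)))) && ((!seen) ==> ((!s) || ((s ==> (!s)) && seen)))
  WP_2: (seen ==> ((seen ==> ((!seen) && ((!s) || ((s ==> (!s)) && seen)))) && ((!seen) ==> ((!s) || ((s ==> (!s)) && seen))))) && ((!seen) ==> ((!s) || ((s ==> (!s)) && seen)))
So before the loop: (seen ==> ((seen ==> ((!seen) && ((!s) || ((s ==> (!s)) && seen)))) && ((!seen) ==> ((!s) || ((s ==> (!s)) && seen))))) && ((!seen) ==> ((!s) || ((s ==> (!s)) && seen)))
Answer: WP = (seen ==> ((seen ==> ((!seen) && ((!s) || ((s ==> (!s)) && seen)))) && ((!seen) ==> ((!s) || ((s ==> (!s)) && seen))))) && ((!seen) ==> ((!s) || ((s ==> (!s)) && seen)))


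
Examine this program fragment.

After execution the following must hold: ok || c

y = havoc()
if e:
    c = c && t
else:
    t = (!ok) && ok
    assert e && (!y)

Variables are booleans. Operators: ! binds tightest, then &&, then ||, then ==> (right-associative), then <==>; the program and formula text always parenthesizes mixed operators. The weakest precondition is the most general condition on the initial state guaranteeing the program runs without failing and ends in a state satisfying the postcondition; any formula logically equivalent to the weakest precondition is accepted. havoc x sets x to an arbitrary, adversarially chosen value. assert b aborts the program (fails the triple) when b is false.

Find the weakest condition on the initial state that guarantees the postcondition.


Working backward. After the program, ok || c must hold.
Then branch requires ok || (c && t); else branch requires e && (!y) && (ok || c).
Before the if: (e ==> (ok || (c && t))) && ((!e) ==> (e && (!y) && (ok || c)))
Before havoc y: (e ==> (ok || (c && t))) && e && ((!e) ==> (e && (ok || c)))
Answer: WP = (e ==> (ok || (c && t))) && e && ((!e) ==> (e && (ok || c)))


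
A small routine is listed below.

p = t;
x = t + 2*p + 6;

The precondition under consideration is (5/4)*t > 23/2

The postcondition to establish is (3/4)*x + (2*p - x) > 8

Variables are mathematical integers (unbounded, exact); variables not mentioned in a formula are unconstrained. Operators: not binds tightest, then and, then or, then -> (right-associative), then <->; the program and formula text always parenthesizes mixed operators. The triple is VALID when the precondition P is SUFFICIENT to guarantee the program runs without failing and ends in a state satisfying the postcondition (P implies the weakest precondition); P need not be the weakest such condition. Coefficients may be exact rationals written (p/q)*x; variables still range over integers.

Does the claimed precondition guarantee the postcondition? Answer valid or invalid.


Working backward. After the program, the postcondition (3/4)*x + (2*p - x) > 8 must hold; in canonical form it is 2*p > (1/4)*x + 8.
Before x := t + 2*p + 6: (3/2)*p > (1/4)*t + 19/2
Before p := t: (5/4)*t > 19/2
The weakest precondition is (5/4)*t > 19/2.
Check whether (5/4)*t > 23/2 implies it.
Every state satisfying the precondition satisfies the weakest precondition: the implication holds.
Answer: valid


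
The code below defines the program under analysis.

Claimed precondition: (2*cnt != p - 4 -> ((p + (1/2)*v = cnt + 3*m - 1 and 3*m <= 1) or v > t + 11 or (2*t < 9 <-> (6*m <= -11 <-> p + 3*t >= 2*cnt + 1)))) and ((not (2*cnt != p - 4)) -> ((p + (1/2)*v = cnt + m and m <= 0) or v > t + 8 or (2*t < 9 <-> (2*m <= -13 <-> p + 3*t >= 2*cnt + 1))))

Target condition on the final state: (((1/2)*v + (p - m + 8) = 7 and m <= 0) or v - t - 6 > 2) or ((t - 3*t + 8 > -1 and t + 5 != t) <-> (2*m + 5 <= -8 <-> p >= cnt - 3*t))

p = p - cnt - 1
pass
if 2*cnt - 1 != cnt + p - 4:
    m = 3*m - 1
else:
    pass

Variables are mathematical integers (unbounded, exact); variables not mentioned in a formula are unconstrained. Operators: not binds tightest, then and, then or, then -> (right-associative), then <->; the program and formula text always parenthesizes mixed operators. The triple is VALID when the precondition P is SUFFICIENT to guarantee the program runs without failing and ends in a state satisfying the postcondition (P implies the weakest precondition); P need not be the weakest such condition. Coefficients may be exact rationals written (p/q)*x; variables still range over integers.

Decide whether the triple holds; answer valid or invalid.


Working backward. After the program, the postcondition (((1/2)*v + (p - m + 8) = 7 and m <= 0) or v - t - 6 > 2) or ((t - 3*t + 8 > -1 and t + 5 != t) <-> (2*m + 5 <= -8 <-> p >= cnt - 3*t)) must hold; in canonical form it is (p + (1/2)*v = m - 1 and m <= 0) or v > t + 8 or (2*t < 9 <-> (2*m <= -13 <-> p + 3*t >= cnt)).
Then branch requires (p + (1/2)*v = 3*m - 2 and 3*m <= 1) or v > t + 8 or (2*t < 9 <-> (6*m <= -11 <-> p + 3*t >= cnt)); else branch requires (p + (1/2)*v = m - 1 and m <= 0) or v > t + 8 or (2*t < 9 <-> (2*m <= -13 <-> p + 3*t >= cnt)).
Before the if: (cnt != p - 3 -> ((p + (1/2)*v = 3*m - 2 and 3*m <= 1) or v > t + 8 or (2*t < 9 <-> (6*m <= -11 <-> p + 3*t >= cnt)))) and ((not (cnt != p - 3)) -> ((p + (1/2)*v = m - 1 and m <= 0) or v > t + 8 or (2*t < 9 <-> (2*m <= -13 <-> p + 3*t >= cnt))))
Before skip: (cnt != p - 3 -> ((p + (1/2)*v = 3*m - 2 and 3*m <= 1) or v > t + 8 or (2*t < 9 <-> (6*m <= -11 <-> p + 3*t >= cnt)))) and ((not (cnt != p - 3)) -> ((p + (1/2)*v = m - 1 and m <= 0) or v > t + 8 or (2*t < 9 <-> (2*m <= -13 <-> p + 3*t >= cnt))))
Before p := p - cnt - 1: (2*cnt != p - 4 -> ((p + (1/2)*v = cnt + 3*m - 1 and 3*m <= 1) or v > t + 8 or (2*t < 9 <-> (6*m <= -11 <-> p + 3*t >= 2*cnt + 1)))) and ((not (2*cnt != p - 4)) -> ((p + (1/2)*v = cnt + m and m <= 0) or v > t + 8 or (2*t < 9 <-> (2*m <= -13 <-> p + 3*t >= 2*cnt + 1))))
The weakest precondition is (2*cnt != p - 4 -> ((p + (1/2)*v = cnt + 3*m - 1 and 3*m <= 1) or v > t + 8 or (2*t < 9 <-> (6*m <= -11 <-> p + 3*t >= 2*cnt + 1)))) and ((not (2*cnt != p - 4)) -> ((p + (1/2)*v = cnt + m and m <= 0) or v > t + 8 or (2*t < 9 <-> (2*m <= -13 <-> p + 3*t >= 2*cnt + 1)))).
Check whether (2*cnt != p - 4 -> ((p + (1/2)*v = cnt + 3*m - 1 and 3*m <= 1) or v > t + 11 or (2*t < 9 <-> (6*m <= -11 <-> p + 3*t >= 2*cnt + 1)))) and ((not (2*cnt != p - 4)) -> ((p + (1/2)*v = cnt + m and m <= 0) or v > t + 8 or (2*t < 9 <-> (2*m <= -13 <-> p + 3*t >= 2*cnt + 1)))) implies it.
Every state satisfying the precondition satisfies the weakest precondition: the implication holds.
Answer: valid


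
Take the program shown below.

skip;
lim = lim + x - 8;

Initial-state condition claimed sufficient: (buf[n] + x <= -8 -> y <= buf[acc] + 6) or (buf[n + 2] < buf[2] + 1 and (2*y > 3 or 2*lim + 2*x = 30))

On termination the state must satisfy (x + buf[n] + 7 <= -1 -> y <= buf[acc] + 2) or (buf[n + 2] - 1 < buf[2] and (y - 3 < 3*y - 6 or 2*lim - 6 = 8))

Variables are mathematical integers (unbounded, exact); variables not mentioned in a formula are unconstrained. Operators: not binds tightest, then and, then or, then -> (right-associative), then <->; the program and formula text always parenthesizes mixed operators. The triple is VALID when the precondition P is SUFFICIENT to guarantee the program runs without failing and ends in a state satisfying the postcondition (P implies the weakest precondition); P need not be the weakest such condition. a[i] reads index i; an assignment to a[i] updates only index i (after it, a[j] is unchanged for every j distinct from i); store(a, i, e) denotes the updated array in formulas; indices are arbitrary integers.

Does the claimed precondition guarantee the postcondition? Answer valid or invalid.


Working backward. After the program, the postcondition (x + buf[n] + 7 <= -1 -> y <= buf[acc] + 2) or (buf[n + 2] - 1 < buf[2] and (y - 3 < 3*y - 6 or 2*lim - 6 = 8)) must hold; in canonical form it is (buf[n] + x <= -8 -> y <= buf[acc] + 2) or (buf[n + 2] < buf[2] + 1 and (2*y > 3 or 2*lim = 14)).
Before lim := lim + x - 8: (buf[n] + x <= -8 -> y <= buf[acc] + 2) or (buf[n + 2] < buf[2] + 1 and (2*y > 3 or 2*lim + 2*x = 30))
Before skip: (buf[n] + x <= -8 -> y <= buf[acc] + 2) or (buf[n + 2] < buf[2] + 1 and (2*y > 3 or 2*lim + 2*x = 30))
The weakest precondition is (buf[n] + x <= -8 -> y <= buf[acc] + 2) or (buf[n + 2] < buf[2] + 1 and (2*y > 3 or 2*lim + 2*x = 30)).
Check whether (buf[n] + x <= -8 -> y <= buf[acc] + 6) or (buf[n + 2] < buf[2] + 1 and (2*y > 3 or 2*lim + 2*x = 30)) implies it.
Countermodel: at the initial state acc = 4, buf = {[0] = -8, [2] = -8, [4] = -3, elsewhere -8}, lim = 0, n = 0, x = 0, y = 0, the precondition holds but the weakest precondition fails.
Answer: invalid


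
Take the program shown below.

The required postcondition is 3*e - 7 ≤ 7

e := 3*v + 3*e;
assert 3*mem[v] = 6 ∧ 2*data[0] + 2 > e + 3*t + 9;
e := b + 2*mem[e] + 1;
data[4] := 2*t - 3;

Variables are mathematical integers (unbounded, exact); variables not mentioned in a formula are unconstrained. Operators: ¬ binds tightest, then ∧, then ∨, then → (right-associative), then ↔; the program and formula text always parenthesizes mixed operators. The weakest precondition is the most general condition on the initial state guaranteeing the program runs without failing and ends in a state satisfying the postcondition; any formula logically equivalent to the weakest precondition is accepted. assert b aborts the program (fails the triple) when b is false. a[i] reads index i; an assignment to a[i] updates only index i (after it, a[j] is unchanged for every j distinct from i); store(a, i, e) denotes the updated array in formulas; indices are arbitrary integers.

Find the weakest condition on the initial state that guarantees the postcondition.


Working backward. After the program, the postcondition 3*e - 7 ≤ 7 must hold; in canonical form it is 3*e ≤ 14.
Before data[4] := 2*t - 3: 3*e ≤ 14
Before e := b + 2*mem[e] + 1: 6*mem[e] + 3*b ≤ 11
Before assert 3*mem[v] = 6 ∧ 2*data[0] + 2 > e + 3*t + 9: 3*mem[v] = 6 ∧ 2*data[0] > e + 3*t + 7 ∧ 6*mem[e] + 3*b ≤ 11
Before e := 3*v + 3*e: 3*mem[v] = 6 ∧ 2*data[0] > 3*e + 3*t + 3*v + 7 ∧ 6*mem[3*e + 3*v] + 3*b ≤ 11
Answer: WP = 3*mem[v] = 6 ∧ 2*data[0] > 3*e + 3*t + 3*v + 7 ∧ 6*mem[3*e + 3*v] + 3*b ≤ 11
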